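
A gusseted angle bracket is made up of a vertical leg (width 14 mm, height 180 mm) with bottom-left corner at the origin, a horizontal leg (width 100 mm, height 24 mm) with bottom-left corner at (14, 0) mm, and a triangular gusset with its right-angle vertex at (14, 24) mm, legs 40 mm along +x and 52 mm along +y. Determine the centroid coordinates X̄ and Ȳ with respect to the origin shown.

X̄ = 33.50 mm, Ȳ = 50.10 mm

Part | A | x̄ᵢ | ȳᵢ | A·x̄ᵢ | A·ȳᵢ
vertical leg | 2520.00 | 7.00 | 90.00 | 17640.00 | 226800.00
horizontal leg | 2400.00 | 64.00 | 12.00 | 153600.00 | 28800.00
gusset | 1040.00 | 27.33 | 41.33 | 28426.67 | 42986.67
Σ | 5960.00 |  |  | 199666.67 | 298586.67
X̄ = 199666.67 / 5960.00 = 33.50 mm
Ȳ = 298586.67 / 5960.00 = 50.10 mm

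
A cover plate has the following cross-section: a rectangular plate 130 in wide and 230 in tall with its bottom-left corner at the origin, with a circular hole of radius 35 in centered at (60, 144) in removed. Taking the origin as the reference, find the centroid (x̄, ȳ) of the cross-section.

plate: A = 130 × 230 = 29900.00, centroid at (65.00, 115.00).
hole: A = −π·35² = -3848.45, centroid at (60.00, 144.00).
ΣA = 26051.55 in², ΣAx̄ = 1712592.94 in³, ΣAȳ = 2884323.06 in³.
x̄ = 1712592.94/26051.55 = 65.74 in; ȳ = 2884323.06/26051.55 = 110.72 in.

x̄ = 65.74 in, ȳ = 110.72 in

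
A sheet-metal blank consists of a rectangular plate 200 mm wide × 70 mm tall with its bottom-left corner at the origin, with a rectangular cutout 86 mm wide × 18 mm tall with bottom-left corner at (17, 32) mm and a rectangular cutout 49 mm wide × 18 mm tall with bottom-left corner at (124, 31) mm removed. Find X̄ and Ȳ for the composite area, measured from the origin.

Part | A | x̄ᵢ | ȳᵢ | A·x̄ᵢ | A·ȳᵢ
plate | 14000.00 | 100.00 | 35.00 | 1400000.00 | 490000.00
hole 1 | -1548.00 | 60.00 | 41.00 | -92880.00 | -63468.00
hole 2 | -882.00 | 148.50 | 40.00 | -130977.00 | -35280.00
Σ | 11570.00 |  |  | 1176143.00 | 391252.00
X̄ = 1176143.00 / 11570.00 = 101.65 mm
Ȳ = 391252.00 / 11570.00 = 33.82 mm

X̄ = 101.65 mm, Ȳ = 33.82 mm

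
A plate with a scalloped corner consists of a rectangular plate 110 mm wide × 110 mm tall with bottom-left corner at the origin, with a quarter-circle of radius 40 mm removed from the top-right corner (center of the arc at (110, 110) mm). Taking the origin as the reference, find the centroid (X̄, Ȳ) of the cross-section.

plate: A = 110 × 110 = 12100.00, centroid at (55.00, 55.00).
removed quarter-circle: A = −¼π·40² = -1256.64, centroid at (93.02, 93.02).
ΣA = 10843.36 mm²
ΣAX̄ = (12100.00)(55.00) + (-1256.64)(93.02) = 548603.26 mm³
ΣAȲ = (12100.00)(55.00) + (-1256.64)(93.02) = 548603.26 mm³
X̄ = 548603.26 / 10843.36 = 50.59 mm
Ȳ = 548603.26 / 10843.36 = 50.59 mm

X̄ = 50.59 mm, Ȳ = 50.59 mm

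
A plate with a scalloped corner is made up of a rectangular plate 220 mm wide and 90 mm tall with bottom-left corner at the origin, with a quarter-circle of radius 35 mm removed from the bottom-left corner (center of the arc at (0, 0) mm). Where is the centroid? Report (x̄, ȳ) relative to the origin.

x̄ = 114.86 mm, ȳ = 46.54 mm

plate: A = 220 × 90 = 19800.00, centroid at (110.00, 45.00).
removed quarter-circle: A = −¼π·35² = -962.11, centroid at (14.85, 14.85).
ΣA = 18837.89 mm²
ΣAx̄ = (19800.00)(110.00) + (-962.11)(14.85) = 2163708.33 mm³
ΣAȳ = (19800.00)(45.00) + (-962.11)(14.85) = 876708.33 mm³
x̄ = 2163708.33 / 18837.89 = 114.86 mm
ȳ = 876708.33 / 18837.89 = 46.54 mm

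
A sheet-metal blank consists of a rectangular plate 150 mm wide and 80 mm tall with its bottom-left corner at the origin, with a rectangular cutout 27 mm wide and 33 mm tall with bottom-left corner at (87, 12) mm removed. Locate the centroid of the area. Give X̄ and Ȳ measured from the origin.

Part | A | x̄ᵢ | ȳᵢ | A·x̄ᵢ | A·ȳᵢ
plate | 12000.00 | 75.00 | 40.00 | 900000.00 | 480000.00
hole | -891.00 | 100.50 | 28.50 | -89545.50 | -25393.50
Σ | 11109.00 |  |  | 810454.50 | 454606.50
X̄ = 810454.50 / 11109.00 = 72.95 mm
Ȳ = 454606.50 / 11109.00 = 40.92 mm

X̄ = 72.95 mm, Ȳ = 40.92 mm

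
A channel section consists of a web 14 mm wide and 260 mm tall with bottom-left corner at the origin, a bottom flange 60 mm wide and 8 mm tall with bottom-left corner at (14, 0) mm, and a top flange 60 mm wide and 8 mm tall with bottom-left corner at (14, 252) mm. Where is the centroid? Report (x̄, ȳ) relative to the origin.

Part | A | x̄ᵢ | ȳᵢ | A·x̄ᵢ | A·ȳᵢ
web | 3640.00 | 7.00 | 130.00 | 25480.00 | 473200.00
bottom flange | 480.00 | 44.00 | 4.00 | 21120.00 | 1920.00
top flange | 480.00 | 44.00 | 256.00 | 21120.00 | 122880.00
Σ | 4600.00 |  |  | 67720.00 | 598000.00
x̄ = 67720.00 / 4600.00 = 14.72 mm
ȳ = 598000.00 / 4600.00 = 130.00 mm

x̄ = 14.72 mm, ȳ = 130.00 mm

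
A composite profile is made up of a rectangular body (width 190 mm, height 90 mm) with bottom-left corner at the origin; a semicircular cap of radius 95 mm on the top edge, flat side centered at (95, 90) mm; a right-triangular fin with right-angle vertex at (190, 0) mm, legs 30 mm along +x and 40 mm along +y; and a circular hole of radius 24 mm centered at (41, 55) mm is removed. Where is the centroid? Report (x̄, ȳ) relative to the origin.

x̄ = 100.35 mm, ȳ = 83.99 mm

rectangular body: A = 190 × 90 = 17100.00, centroid at (95.00, 45.00).
semicircular top: A = ½π·95² = 14176.44, centroid at (95.00, 130.32).
triangular fin: A = ½·30·40 = 600.00, centroid at (200.00, 13.33).
hole: A = −π·24² = -1809.56, centroid at (41.00, 55.00).
ΣA = 30066.88 mm², ΣAx̄ = 3017069.65 mm³, ΣAȳ = 2525436.99 mm³.
x̄ = 3017069.65/30066.88 = 100.35 mm; ȳ = 2525436.99/30066.88 = 83.99 mm.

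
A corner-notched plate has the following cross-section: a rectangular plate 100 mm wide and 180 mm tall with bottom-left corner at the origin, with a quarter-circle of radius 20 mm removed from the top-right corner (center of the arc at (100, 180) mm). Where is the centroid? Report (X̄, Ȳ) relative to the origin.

X̄ = 49.26 mm, Ȳ = 88.55 mm

plate: A = 100 × 180 = 18000.00, centroid at (50.00, 90.00).
removed quarter-circle: A = −¼π·20² = -314.16, centroid at (91.51, 171.51).
ΣA = 17685.84 mm²
ΣAX̄ = (18000.00)(50.00) + (-314.16)(91.51) = 871250.74 mm³
ΣAȲ = (18000.00)(90.00) + (-314.16)(171.51) = 1566118.00 mm³
X̄ = 871250.74 / 17685.84 = 49.26 mm
Ȳ = 1566118.00 / 17685.84 = 88.55 mm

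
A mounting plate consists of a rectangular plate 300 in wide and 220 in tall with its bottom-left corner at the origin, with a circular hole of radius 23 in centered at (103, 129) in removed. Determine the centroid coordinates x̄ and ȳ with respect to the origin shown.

plate: A = 300 × 220 = 66000.00, centroid at (150.00, 110.00).
hole: A = −π·23² = -1661.90, centroid at (103.00, 129.00).
ΣA = 64338.10 in²
ΣAx̄ = (66000.00)(150.00) + (-1661.90)(103.00) = 9728824.04 in³
ΣAȳ = (66000.00)(110.00) + (-1661.90)(129.00) = 7045614.58 in³
x̄ = 9728824.04 / 64338.10 = 151.21 in
ȳ = 7045614.58 / 64338.10 = 109.51 in

x̄ = 151.21 in, ȳ = 109.51 in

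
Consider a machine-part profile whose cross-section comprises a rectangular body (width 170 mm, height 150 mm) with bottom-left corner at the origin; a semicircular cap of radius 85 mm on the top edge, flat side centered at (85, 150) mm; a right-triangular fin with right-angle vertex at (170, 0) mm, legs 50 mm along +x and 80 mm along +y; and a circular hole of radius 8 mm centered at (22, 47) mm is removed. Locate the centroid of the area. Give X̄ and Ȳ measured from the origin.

rectangular body: A = 170 × 150 = 25500.00, centroid at (85.00, 75.00).
semicircular top: A = ½π·85² = 11349.00, centroid at (85.00, 186.08).
triangular fin: A = ½·50·80 = 2000.00, centroid at (186.67, 26.67).
hole: A = −π·8² = -201.06, centroid at (22.00, 47.00).
ΣA = 38647.94 mm², ΣAX̄ = 3501075.27 mm³, ΣAȲ = 4068150.61 mm³.
X̄ = 3501075.27/38647.94 = 90.59 mm; Ȳ = 4068150.61/38647.94 = 105.26 mm.

X̄ = 90.59 mm, Ȳ = 105.26 mm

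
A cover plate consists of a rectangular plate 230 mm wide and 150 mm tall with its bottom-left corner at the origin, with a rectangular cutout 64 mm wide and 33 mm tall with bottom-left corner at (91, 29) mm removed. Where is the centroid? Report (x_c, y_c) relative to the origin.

x_c = 114.48 mm, y_c = 76.92 mm

plate: A = 230 × 150 = 34500.00, centroid at (115.00, 75.00).
hole: A = −(64 × 33) = -2112.00, centroid at (123.00, 45.50).
ΣA = 32388.00 mm², ΣAx_c = 3707724.00 mm³, ΣAy_c = 2491404.00 mm³.
x_c = 3707724.00/32388.00 = 114.48 mm; y_c = 2491404.00/32388.00 = 76.92 mm.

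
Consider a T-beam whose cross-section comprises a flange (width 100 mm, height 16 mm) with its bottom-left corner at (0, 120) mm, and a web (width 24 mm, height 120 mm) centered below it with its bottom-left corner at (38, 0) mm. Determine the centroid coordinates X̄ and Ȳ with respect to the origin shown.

web: A = 24 × 120 = 2880.00, centroid at (50.00, 60.00).
flange: A = 100 × 16 = 1600.00, centroid at (50.00, 128.00).
ΣA = 4480.00 mm², ΣAX̄ = 224000.00 mm³, ΣAȲ = 377600.00 mm³.
X̄ = 224000.00/4480.00 = 50.00 mm; Ȳ = 377600.00/4480.00 = 84.29 mm.

X̄ = 50.00 mm, Ȳ = 84.29 mm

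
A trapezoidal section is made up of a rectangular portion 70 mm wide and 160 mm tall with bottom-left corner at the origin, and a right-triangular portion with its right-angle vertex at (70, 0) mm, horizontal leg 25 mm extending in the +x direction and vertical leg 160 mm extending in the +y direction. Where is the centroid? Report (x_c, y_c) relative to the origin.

x_c = 41.57 mm, y_c = 75.96 mm

Part | A | x̄ᵢ | ȳᵢ | A·x̄ᵢ | A·ȳᵢ
rectangular portion | 11200.00 | 35.00 | 80.00 | 392000.00 | 896000.00
triangular portion | 2000.00 | 78.33 | 53.33 | 156666.67 | 106666.67
Σ | 13200.00 |  |  | 548666.67 | 1002666.67
x_c = 548666.67 / 13200.00 = 41.57 mm
y_c = 1002666.67 / 13200.00 = 75.96 mm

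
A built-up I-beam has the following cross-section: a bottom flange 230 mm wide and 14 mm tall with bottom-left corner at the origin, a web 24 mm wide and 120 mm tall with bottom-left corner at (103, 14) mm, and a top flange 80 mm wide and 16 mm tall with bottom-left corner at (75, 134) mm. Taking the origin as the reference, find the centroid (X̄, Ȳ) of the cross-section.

Part | A | x̄ᵢ | ȳᵢ | A·x̄ᵢ | A·ȳᵢ
bottom flange | 3220.00 | 115.00 | 7.00 | 370300.00 | 22540.00
web | 2880.00 | 115.00 | 74.00 | 331200.00 | 213120.00
top flange | 1280.00 | 115.00 | 142.00 | 147200.00 | 181760.00
Σ | 7380.00 |  |  | 848700.00 | 417420.00
X̄ = 848700.00 / 7380.00 = 115.00 mm
Ȳ = 417420.00 / 7380.00 = 56.56 mm

X̄ = 115.00 mm, Ȳ = 56.56 mm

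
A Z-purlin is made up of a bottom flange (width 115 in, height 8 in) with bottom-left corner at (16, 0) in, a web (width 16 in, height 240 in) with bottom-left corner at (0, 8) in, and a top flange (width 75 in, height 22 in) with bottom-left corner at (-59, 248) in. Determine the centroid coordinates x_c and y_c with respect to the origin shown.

x_c = 9.81 in, y_c = 143.92 in

bottom flange: A = 115 × 8 = 920.00, centroid at (73.50, 4.00).
web: A = 16 × 240 = 3840.00, centroid at (8.00, 128.00).
top flange: A = 75 × 22 = 1650.00, centroid at (-21.50, 259.00).
ΣA = 6410.00 in², ΣAx_c = 62865.00 in³, ΣAy_c = 922550.00 in³.
x_c = 62865.00/6410.00 = 9.81 in; y_c = 922550.00/6410.00 = 143.92 in.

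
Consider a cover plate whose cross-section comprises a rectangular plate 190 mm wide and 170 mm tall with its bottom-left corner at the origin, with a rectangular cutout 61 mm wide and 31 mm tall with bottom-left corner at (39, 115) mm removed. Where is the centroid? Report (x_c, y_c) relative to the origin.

Part | A | x̄ᵢ | ȳᵢ | A·x̄ᵢ | A·ȳᵢ
plate | 32300.00 | 95.00 | 85.00 | 3068500.00 | 2745500.00
hole | -1891.00 | 69.50 | 130.50 | -131424.50 | -246775.50
Σ | 30409.00 |  |  | 2937075.50 | 2498724.50
x_c = 2937075.50 / 30409.00 = 96.59 mm
y_c = 2498724.50 / 30409.00 = 82.17 mm

x_c = 96.59 mm, y_c = 82.17 mm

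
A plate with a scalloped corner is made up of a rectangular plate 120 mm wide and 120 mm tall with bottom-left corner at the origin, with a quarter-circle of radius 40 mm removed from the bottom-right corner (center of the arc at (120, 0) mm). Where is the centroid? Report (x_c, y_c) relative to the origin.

x_c = 55.89 mm, y_c = 64.11 mm

plate: A = 120 × 120 = 14400.00, centroid at (60.00, 60.00).
removed quarter-circle: A = −¼π·40² = -1256.64, centroid at (103.02, 16.98).
ΣA = 13143.36 mm²
ΣAx_c = (14400.00)(60.00) + (-1256.64)(103.02) = 734536.89 mm³
ΣAy_c = (14400.00)(60.00) + (-1256.64)(16.98) = 842666.67 mm³
x_c = 734536.89 / 13143.36 = 55.89 mm
y_c = 842666.67 / 13143.36 = 64.11 mm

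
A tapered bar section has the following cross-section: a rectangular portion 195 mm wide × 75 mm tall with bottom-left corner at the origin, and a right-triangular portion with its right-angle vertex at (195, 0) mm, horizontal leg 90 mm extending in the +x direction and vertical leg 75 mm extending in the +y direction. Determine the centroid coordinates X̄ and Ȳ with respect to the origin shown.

X̄ = 121.41 mm, Ȳ = 35.16 mm

rectangular portion: A = 195 × 75 = 14625.00, centroid at (97.50, 37.50).
triangular portion: A = ½·90·75 = 3375.00, centroid at (225.00, 25.00).
ΣA = 18000.00 mm²
ΣAX̄ = (14625.00)(97.50) + (3375.00)(225.00) = 2185312.50 mm³
ΣAȲ = (14625.00)(37.50) + (3375.00)(25.00) = 632812.50 mm³
X̄ = 2185312.50 / 18000.00 = 121.41 mm
Ȳ = 632812.50 / 18000.00 = 35.16 mm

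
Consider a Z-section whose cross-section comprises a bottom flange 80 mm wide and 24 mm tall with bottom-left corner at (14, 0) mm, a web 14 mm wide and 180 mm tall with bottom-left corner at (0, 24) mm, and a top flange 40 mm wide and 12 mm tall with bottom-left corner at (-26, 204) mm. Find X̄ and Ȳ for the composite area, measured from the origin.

bottom flange: A = 80 × 24 = 1920.00, centroid at (54.00, 12.00).
web: A = 14 × 180 = 2520.00, centroid at (7.00, 114.00).
top flange: A = 40 × 12 = 480.00, centroid at (-6.00, 210.00).
ΣA = 4920.00 mm²
ΣAX̄ = (1920.00)(54.00) + (2520.00)(7.00) + (480.00)(-6.00) = 118440.00 mm³
ΣAȲ = (1920.00)(12.00) + (2520.00)(114.00) + (480.00)(210.00) = 411120.00 mm³
X̄ = 118440.00 / 4920.00 = 24.07 mm
Ȳ = 411120.00 / 4920.00 = 83.56 mm

X̄ = 24.07 mm, Ȳ = 83.56 mm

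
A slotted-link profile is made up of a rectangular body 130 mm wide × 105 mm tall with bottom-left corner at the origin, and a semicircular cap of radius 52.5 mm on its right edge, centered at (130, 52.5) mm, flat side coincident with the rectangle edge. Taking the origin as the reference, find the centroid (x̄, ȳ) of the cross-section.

rectangular body: A = 130 × 105 = 13650.00, centroid at (65.00, 52.50).
semicircular end: A = ½π·52.5² = 4329.51, centroid at (152.28, 52.50).
ΣA = 17979.51 mm², ΣAx̄ = 1546554.71 mm³, ΣAȳ = 943924.14 mm³.
x̄ = 1546554.71/17979.51 = 86.02 mm; ȳ = 943924.14/17979.51 = 52.50 mm.

x̄ = 86.02 mm, ȳ = 52.50 mm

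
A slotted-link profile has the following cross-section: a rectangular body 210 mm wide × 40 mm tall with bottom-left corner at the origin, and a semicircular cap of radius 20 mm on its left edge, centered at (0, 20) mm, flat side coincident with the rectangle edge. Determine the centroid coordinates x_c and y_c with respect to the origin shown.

rectangular body: A = 210 × 40 = 8400.00, centroid at (105.00, 20.00).
semicircular end: A = ½π·20² = 628.32, centroid at (-8.49, 20.00).
ΣA = 9028.32 mm², ΣAx_c = 876666.67 mm³, ΣAy_c = 180566.37 mm³.
x_c = 876666.67/9028.32 = 97.10 mm; y_c = 180566.37/9028.32 = 20.00 mm.

x_c = 97.10 mm, y_c = 20.00 mm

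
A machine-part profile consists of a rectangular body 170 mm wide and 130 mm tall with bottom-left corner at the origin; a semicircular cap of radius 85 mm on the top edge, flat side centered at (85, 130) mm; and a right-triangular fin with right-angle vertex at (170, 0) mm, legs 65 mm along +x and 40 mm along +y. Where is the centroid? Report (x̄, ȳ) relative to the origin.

Part | A | x̄ᵢ | ȳᵢ | A·x̄ᵢ | A·ȳᵢ
rectangular body | 22100.00 | 85.00 | 65.00 | 1878500.00 | 1436500.00
semicircular top | 11349.00 | 85.00 | 166.08 | 964665.29 | 1884787.12
triangular fin | 1300.00 | 191.67 | 13.33 | 249166.67 | 17333.33
Σ | 34749.00 |  |  | 3092331.96 | 3338620.45
x̄ = 3092331.96 / 34749.00 = 88.99 mm
ȳ = 3338620.45 / 34749.00 = 96.08 mm

x̄ = 88.99 mm, ȳ = 96.08 mm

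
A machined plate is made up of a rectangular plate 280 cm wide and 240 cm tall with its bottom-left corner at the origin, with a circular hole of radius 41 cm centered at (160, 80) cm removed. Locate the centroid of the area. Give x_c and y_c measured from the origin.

Part | A | x̄ᵢ | ȳᵢ | A·x̄ᵢ | A·ȳᵢ
plate | 67200.00 | 140.00 | 120.00 | 9408000.00 | 8064000.00
hole | -5281.02 | 160.00 | 80.00 | -844962.76 | -422481.38
Σ | 61918.98 |  |  | 8563037.24 | 7641518.62
x_c = 8563037.24 / 61918.98 = 138.29 cm
y_c = 7641518.62 / 61918.98 = 123.41 cm

x_c = 138.29 cm, y_c = 123.41 cm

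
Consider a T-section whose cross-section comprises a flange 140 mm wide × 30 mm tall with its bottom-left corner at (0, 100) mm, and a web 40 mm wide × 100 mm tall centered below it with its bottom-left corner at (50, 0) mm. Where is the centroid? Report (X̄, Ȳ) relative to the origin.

web: A = 40 × 100 = 4000.00, centroid at (70.00, 50.00).
flange: A = 140 × 30 = 4200.00, centroid at (70.00, 115.00).
ΣA = 8200.00 mm², ΣAX̄ = 574000.00 mm³, ΣAȲ = 683000.00 mm³.
X̄ = 574000.00/8200.00 = 70.00 mm; Ȳ = 683000.00/8200.00 = 83.29 mm.

X̄ = 70.00 mm, Ȳ = 83.29 mm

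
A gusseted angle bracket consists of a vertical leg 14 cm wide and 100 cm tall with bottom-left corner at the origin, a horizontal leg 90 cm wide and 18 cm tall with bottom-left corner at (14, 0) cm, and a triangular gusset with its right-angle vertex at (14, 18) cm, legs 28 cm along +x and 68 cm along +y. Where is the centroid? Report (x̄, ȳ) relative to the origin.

vertical leg: A = 14 × 100 = 1400.00, centroid at (7.00, 50.00).
horizontal leg: A = 90 × 18 = 1620.00, centroid at (59.00, 9.00).
gusset: A = ½·28·68 = 952.00, centroid at (23.33, 40.67).
ΣA = 3972.00 cm², ΣAx̄ = 127593.33 cm³, ΣAȳ = 123294.67 cm³.
x̄ = 127593.33/3972.00 = 32.12 cm; ȳ = 123294.67/3972.00 = 31.04 cm.

x̄ = 32.12 cm, ȳ = 31.04 cm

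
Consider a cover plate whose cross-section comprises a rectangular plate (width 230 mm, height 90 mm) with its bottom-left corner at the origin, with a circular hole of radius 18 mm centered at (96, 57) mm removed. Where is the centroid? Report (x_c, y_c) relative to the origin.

plate: A = 230 × 90 = 20700.00, centroid at (115.00, 45.00).
hole: A = −π·18² = -1017.88, centroid at (96.00, 57.00).
ΣA = 19682.12 mm²
ΣAx_c = (20700.00)(115.00) + (-1017.88)(96.00) = 2282783.90 mm³
ΣAy_c = (20700.00)(45.00) + (-1017.88)(57.00) = 873481.07 mm³
x_c = 2282783.90 / 19682.12 = 115.98 mm
y_c = 873481.07 / 19682.12 = 44.38 mm

x_c = 115.98 mm, y_c = 44.38 mm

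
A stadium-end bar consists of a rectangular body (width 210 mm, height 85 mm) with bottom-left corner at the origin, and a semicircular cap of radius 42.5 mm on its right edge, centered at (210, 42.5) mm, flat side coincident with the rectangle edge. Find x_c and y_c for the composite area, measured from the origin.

rectangular body: A = 210 × 85 = 17850.00, centroid at (105.00, 42.50).
semicircular end: A = ½π·42.5² = 2837.25, centroid at (228.04, 42.50).
ΣA = 20687.25 mm², ΣAx_c = 2521249.77 mm³, ΣAy_c = 879208.16 mm³.
x_c = 2521249.77/20687.25 = 121.87 mm; y_c = 879208.16/20687.25 = 42.50 mm.

x_c = 121.87 mm, y_c = 42.50 mm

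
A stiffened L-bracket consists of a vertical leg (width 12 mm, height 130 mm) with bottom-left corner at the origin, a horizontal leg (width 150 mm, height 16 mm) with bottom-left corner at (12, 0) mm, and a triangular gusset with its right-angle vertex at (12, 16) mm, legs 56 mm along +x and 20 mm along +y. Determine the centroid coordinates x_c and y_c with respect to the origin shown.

Part | A | x̄ᵢ | ȳᵢ | A·x̄ᵢ | A·ȳᵢ
vertical leg | 1560.00 | 6.00 | 65.00 | 9360.00 | 101400.00
horizontal leg | 2400.00 | 87.00 | 8.00 | 208800.00 | 19200.00
gusset | 560.00 | 30.67 | 22.67 | 17173.33 | 12693.33
Σ | 4520.00 |  |  | 235333.33 | 133293.33
x_c = 235333.33 / 4520.00 = 52.06 mm
y_c = 133293.33 / 4520.00 = 29.49 mm

x_c = 52.06 mm, y_c = 29.49 mm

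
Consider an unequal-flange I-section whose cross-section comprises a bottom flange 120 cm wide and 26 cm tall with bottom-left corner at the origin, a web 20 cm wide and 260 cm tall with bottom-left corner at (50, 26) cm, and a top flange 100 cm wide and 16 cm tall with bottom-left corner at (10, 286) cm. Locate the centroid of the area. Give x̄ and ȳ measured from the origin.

bottom flange: A = 120 × 26 = 3120.00, centroid at (60.00, 13.00).
web: A = 20 × 260 = 5200.00, centroid at (60.00, 156.00).
top flange: A = 100 × 16 = 1600.00, centroid at (60.00, 294.00).
ΣA = 9920.00 cm², ΣAx̄ = 595200.00 cm³, ΣAȳ = 1322160.00 cm³.
x̄ = 595200.00/9920.00 = 60.00 cm; ȳ = 1322160.00/9920.00 = 133.28 cm.

x̄ = 60.00 cm, ȳ = 133.28 cm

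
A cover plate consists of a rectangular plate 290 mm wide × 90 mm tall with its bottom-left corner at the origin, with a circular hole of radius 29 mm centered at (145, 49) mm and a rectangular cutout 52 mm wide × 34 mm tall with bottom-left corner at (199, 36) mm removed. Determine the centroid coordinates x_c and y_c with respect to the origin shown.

plate: A = 290 × 90 = 26100.00, centroid at (145.00, 45.00).
hole 1: A = −π·29² = -2642.08, centroid at (145.00, 49.00).
hole 2: A = −(52 × 34) = -1768.00, centroid at (225.00, 53.00).
ΣA = 21689.92 mm², ΣAx_c = 3003598.48 mm³, ΣAy_c = 951334.11 mm³.
x_c = 3003598.48/21689.92 = 138.48 mm; y_c = 951334.11/21689.92 = 43.86 mm.

x_c = 138.48 mm, y_c = 43.86 mm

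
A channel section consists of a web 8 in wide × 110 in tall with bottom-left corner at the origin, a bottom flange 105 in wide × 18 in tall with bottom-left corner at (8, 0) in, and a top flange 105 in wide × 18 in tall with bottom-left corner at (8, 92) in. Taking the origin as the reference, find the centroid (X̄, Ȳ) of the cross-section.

web: A = 8 × 110 = 880.00, centroid at (4.00, 55.00).
bottom flange: A = 105 × 18 = 1890.00, centroid at (60.50, 9.00).
top flange: A = 105 × 18 = 1890.00, centroid at (60.50, 101.00).
ΣA = 4660.00 in²
ΣAX̄ = (880.00)(4.00) + (1890.00)(60.50) + (1890.00)(60.50) = 232210.00 in³
ΣAȲ = (880.00)(55.00) + (1890.00)(9.00) + (1890.00)(101.00) = 256300.00 in³
X̄ = 232210.00 / 4660.00 = 49.83 in
Ȳ = 256300.00 / 4660.00 = 55.00 in

X̄ = 49.83 in, Ȳ = 55.00 in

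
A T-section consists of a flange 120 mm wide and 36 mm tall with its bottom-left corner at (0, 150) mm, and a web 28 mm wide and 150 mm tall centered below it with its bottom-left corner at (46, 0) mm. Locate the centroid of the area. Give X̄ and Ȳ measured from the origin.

web: A = 28 × 150 = 4200.00, centroid at (60.00, 75.00).
flange: A = 120 × 36 = 4320.00, centroid at (60.00, 168.00).
ΣA = 8520.00 mm², ΣAX̄ = 511200.00 mm³, ΣAȲ = 1040760.00 mm³.
X̄ = 511200.00/8520.00 = 60.00 mm; Ȳ = 1040760.00/8520.00 = 122.15 mm.

X̄ = 60.00 mm, Ȳ = 122.15 mm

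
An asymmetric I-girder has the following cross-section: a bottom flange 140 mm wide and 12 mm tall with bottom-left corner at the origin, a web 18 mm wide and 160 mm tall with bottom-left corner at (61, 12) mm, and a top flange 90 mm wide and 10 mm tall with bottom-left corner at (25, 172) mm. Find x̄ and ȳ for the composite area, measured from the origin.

bottom flange: A = 140 × 12 = 1680.00, centroid at (70.00, 6.00).
web: A = 18 × 160 = 2880.00, centroid at (70.00, 92.00).
top flange: A = 90 × 10 = 900.00, centroid at (70.00, 177.00).
ΣA = 5460.00 mm²
ΣAx̄ = (1680.00)(70.00) + (2880.00)(70.00) + (900.00)(70.00) = 382200.00 mm³
ΣAȳ = (1680.00)(6.00) + (2880.00)(92.00) + (900.00)(177.00) = 434340.00 mm³
x̄ = 382200.00 / 5460.00 = 70.00 mm
ȳ = 434340.00 / 5460.00 = 79.55 mm

x̄ = 70.00 mm, ȳ = 79.55 mm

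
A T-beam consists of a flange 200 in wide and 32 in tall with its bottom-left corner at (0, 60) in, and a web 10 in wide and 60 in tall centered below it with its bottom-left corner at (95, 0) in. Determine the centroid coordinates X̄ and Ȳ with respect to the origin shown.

X̄ = 100.00 in, Ȳ = 72.06 in

Part | A | x̄ᵢ | ȳᵢ | A·x̄ᵢ | A·ȳᵢ
web | 600.00 | 100.00 | 30.00 | 60000.00 | 18000.00
flange | 6400.00 | 100.00 | 76.00 | 640000.00 | 486400.00
Σ | 7000.00 |  |  | 700000.00 | 504400.00
X̄ = 700000.00 / 7000.00 = 100.00 in
Ȳ = 504400.00 / 7000.00 = 72.06 in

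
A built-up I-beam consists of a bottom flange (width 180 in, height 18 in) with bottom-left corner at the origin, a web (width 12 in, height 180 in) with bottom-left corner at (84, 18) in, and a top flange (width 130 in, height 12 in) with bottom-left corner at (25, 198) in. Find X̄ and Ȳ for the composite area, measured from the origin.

bottom flange: A = 180 × 18 = 3240.00, centroid at (90.00, 9.00).
web: A = 12 × 180 = 2160.00, centroid at (90.00, 108.00).
top flange: A = 130 × 12 = 1560.00, centroid at (90.00, 204.00).
ΣA = 6960.00 in²
ΣAX̄ = (3240.00)(90.00) + (2160.00)(90.00) + (1560.00)(90.00) = 626400.00 in³
ΣAȲ = (3240.00)(9.00) + (2160.00)(108.00) + (1560.00)(204.00) = 580680.00 in³
X̄ = 626400.00 / 6960.00 = 90.00 in
Ȳ = 580680.00 / 6960.00 = 83.43 in

X̄ = 90.00 in, Ȳ = 83.43 in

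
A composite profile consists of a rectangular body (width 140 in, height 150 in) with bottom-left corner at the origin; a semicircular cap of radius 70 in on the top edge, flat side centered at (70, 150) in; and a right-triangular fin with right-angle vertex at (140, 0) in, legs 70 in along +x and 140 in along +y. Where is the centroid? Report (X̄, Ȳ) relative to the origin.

rectangular body: A = 140 × 150 = 21000.00, centroid at (70.00, 75.00).
semicircular top: A = ½π·70² = 7696.90, centroid at (70.00, 179.71).
triangular fin: A = ½·70·140 = 4900.00, centroid at (163.33, 46.67).
ΣA = 33596.90 in², ΣAX̄ = 2809116.47 in³, ΣAȲ = 3186868.63 in³.
X̄ = 2809116.47/33596.90 = 83.61 in; Ȳ = 3186868.63/33596.90 = 94.86 in.

X̄ = 83.61 in, Ȳ = 94.86 in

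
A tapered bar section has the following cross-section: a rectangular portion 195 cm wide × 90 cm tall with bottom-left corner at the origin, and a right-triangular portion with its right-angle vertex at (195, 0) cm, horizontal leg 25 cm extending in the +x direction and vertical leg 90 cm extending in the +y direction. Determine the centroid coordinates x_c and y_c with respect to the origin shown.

rectangular portion: A = 195 × 90 = 17550.00, centroid at (97.50, 45.00).
triangular portion: A = ½·25·90 = 1125.00, centroid at (203.33, 30.00).
ΣA = 18675.00 cm²
ΣAx_c = (17550.00)(97.50) + (1125.00)(203.33) = 1939875.00 cm³
ΣAy_c = (17550.00)(45.00) + (1125.00)(30.00) = 823500.00 cm³
x_c = 1939875.00 / 18675.00 = 103.88 cm
y_c = 823500.00 / 18675.00 = 44.10 cm

x_c = 103.88 cm, y_c = 44.10 cm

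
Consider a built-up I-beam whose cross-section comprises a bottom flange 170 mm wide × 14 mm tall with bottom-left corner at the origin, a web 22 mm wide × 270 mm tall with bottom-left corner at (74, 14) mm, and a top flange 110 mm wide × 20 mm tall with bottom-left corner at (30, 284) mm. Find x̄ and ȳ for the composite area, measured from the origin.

bottom flange: A = 170 × 14 = 2380.00, centroid at (85.00, 7.00).
web: A = 22 × 270 = 5940.00, centroid at (85.00, 149.00).
top flange: A = 110 × 20 = 2200.00, centroid at (85.00, 294.00).
ΣA = 10520.00 mm², ΣAx̄ = 894200.00 mm³, ΣAȳ = 1548520.00 mm³.
x̄ = 894200.00/10520.00 = 85.00 mm; ȳ = 1548520.00/10520.00 = 147.20 mm.

x̄ = 85.00 mm, ȳ = 147.20 mm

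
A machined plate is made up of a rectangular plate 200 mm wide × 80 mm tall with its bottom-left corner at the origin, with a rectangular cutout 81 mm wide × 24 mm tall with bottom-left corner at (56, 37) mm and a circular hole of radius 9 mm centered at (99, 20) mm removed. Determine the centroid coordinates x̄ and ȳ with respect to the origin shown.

plate: A = 200 × 80 = 16000.00, centroid at (100.00, 40.00).
hole 1: A = −(81 × 24) = -1944.00, centroid at (96.50, 49.00).
hole 2: A = −π·9² = -254.47, centroid at (99.00, 20.00).
ΣA = 13801.53 mm²
ΣAx̄ = (16000.00)(100.00) + (-1944.00)(96.50) + (-254.47)(99.00) = 1387211.57 mm³
ΣAȳ = (16000.00)(40.00) + (-1944.00)(49.00) + (-254.47)(20.00) = 539654.62 mm³
x̄ = 1387211.57 / 13801.53 = 100.51 mm
ȳ = 539654.62 / 13801.53 = 39.10 mm

x̄ = 100.51 mm, ȳ = 39.10 mm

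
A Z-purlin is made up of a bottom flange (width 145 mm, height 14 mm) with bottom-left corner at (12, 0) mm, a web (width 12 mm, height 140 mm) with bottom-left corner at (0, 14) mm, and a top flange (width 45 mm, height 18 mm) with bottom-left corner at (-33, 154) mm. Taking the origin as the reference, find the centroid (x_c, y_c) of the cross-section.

Part | A | x̄ᵢ | ȳᵢ | A·x̄ᵢ | A·ȳᵢ
bottom flange | 2030.00 | 84.50 | 7.00 | 171535.00 | 14210.00
web | 1680.00 | 6.00 | 84.00 | 10080.00 | 141120.00
top flange | 810.00 | -10.50 | 163.00 | -8505.00 | 132030.00
Σ | 4520.00 |  |  | 173110.00 | 287360.00
x_c = 173110.00 / 4520.00 = 38.30 mm
y_c = 287360.00 / 4520.00 = 63.58 mm

x_c = 38.30 mm, y_c = 63.58 mm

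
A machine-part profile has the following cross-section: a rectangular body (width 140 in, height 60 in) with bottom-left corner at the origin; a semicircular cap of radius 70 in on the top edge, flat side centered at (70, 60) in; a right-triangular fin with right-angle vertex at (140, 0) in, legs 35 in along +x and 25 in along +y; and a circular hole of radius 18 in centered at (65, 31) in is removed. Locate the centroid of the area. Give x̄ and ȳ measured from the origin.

Part | A | x̄ᵢ | ȳᵢ | A·x̄ᵢ | A·ȳᵢ
rectangular body | 8400.00 | 70.00 | 30.00 | 588000.00 | 252000.00
semicircular top | 7696.90 | 70.00 | 89.71 | 538783.14 | 690480.79
triangular fin | 437.50 | 151.67 | 8.33 | 66354.17 | 3645.83
hole | -1017.88 | 65.00 | 31.00 | -66161.94 | -31554.16
Σ | 15516.53 |  |  | 1126975.37 | 914572.46
x̄ = 1126975.37 / 15516.53 = 72.63 in
ȳ = 914572.46 / 15516.53 = 58.94 in

x̄ = 72.63 in, ȳ = 58.94 in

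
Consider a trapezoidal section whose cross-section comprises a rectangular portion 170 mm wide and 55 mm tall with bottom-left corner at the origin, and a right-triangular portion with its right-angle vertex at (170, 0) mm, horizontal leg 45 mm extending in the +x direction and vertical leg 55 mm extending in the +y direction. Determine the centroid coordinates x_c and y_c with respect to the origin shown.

rectangular portion: A = 170 × 55 = 9350.00, centroid at (85.00, 27.50).
triangular portion: A = ½·45·55 = 1237.50, centroid at (185.00, 18.33).
ΣA = 10587.50 mm², ΣAx_c = 1023687.50 mm³, ΣAy_c = 279812.50 mm³.
x_c = 1023687.50/10587.50 = 96.69 mm; y_c = 279812.50/10587.50 = 26.43 mm.

x_c = 96.69 mm, y_c = 26.43 mm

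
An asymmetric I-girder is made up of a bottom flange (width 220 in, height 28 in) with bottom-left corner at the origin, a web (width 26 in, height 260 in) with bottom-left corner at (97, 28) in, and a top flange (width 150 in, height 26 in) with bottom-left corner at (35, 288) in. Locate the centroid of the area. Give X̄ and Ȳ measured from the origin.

X̄ = 110.00 in, Ȳ = 138.42 in

bottom flange: A = 220 × 28 = 6160.00, centroid at (110.00, 14.00).
web: A = 26 × 260 = 6760.00, centroid at (110.00, 158.00).
top flange: A = 150 × 26 = 3900.00, centroid at (110.00, 301.00).
ΣA = 16820.00 in², ΣAX̄ = 1850200.00 in³, ΣAȲ = 2328220.00 in³.
X̄ = 1850200.00/16820.00 = 110.00 in; Ȳ = 2328220.00/16820.00 = 138.42 in.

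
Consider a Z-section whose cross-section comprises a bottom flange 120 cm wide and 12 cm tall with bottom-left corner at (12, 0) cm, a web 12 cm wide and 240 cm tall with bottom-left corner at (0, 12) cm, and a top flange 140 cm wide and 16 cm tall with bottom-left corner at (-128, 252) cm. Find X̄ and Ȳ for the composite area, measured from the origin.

bottom flange: A = 120 × 12 = 1440.00, centroid at (72.00, 6.00).
web: A = 12 × 240 = 2880.00, centroid at (6.00, 132.00).
top flange: A = 140 × 16 = 2240.00, centroid at (-58.00, 260.00).
ΣA = 6560.00 cm², ΣAX̄ = -8960.00 cm³, ΣAȲ = 971200.00 cm³.
X̄ = -8960.00/6560.00 = -1.37 cm; Ȳ = 971200.00/6560.00 = 148.05 cm.

X̄ = -1.37 cm, Ȳ = 148.05 cm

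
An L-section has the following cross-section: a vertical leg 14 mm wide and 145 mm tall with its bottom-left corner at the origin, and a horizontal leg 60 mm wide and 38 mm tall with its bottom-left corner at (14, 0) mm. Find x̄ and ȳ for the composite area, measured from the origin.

vertical leg: A = 14 × 145 = 2030.00, centroid at (7.00, 72.50).
horizontal leg: A = 60 × 38 = 2280.00, centroid at (44.00, 19.00).
ΣA = 4310.00 mm², ΣAx̄ = 114530.00 mm³, ΣAȳ = 190495.00 mm³.
x̄ = 114530.00/4310.00 = 26.57 mm; ȳ = 190495.00/4310.00 = 44.20 mm.

x̄ = 26.57 mm, ȳ = 44.20 mm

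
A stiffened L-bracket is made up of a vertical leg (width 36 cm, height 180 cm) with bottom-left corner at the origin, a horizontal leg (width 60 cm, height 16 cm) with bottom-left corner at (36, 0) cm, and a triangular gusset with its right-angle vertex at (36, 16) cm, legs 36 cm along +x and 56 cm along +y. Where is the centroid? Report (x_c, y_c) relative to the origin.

vertical leg: A = 36 × 180 = 6480.00, centroid at (18.00, 90.00).
horizontal leg: A = 60 × 16 = 960.00, centroid at (66.00, 8.00).
gusset: A = ½·36·56 = 1008.00, centroid at (48.00, 34.67).
ΣA = 8448.00 cm², ΣAx_c = 228384.00 cm³, ΣAy_c = 625824.00 cm³.
x_c = 228384.00/8448.00 = 27.03 cm; y_c = 625824.00/8448.00 = 74.08 cm.

x_c = 27.03 cm, y_c = 74.08 cm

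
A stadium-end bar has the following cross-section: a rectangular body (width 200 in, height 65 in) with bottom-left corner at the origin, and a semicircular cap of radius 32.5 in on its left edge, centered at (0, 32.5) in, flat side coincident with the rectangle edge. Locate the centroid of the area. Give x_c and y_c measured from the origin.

x_c = 87.12 in, y_c = 32.50 in

Part | A | x̄ᵢ | ȳᵢ | A·x̄ᵢ | A·ȳᵢ
rectangular body | 13000.00 | 100.00 | 32.50 | 1300000.00 | 422500.00
semicircular end | 1659.15 | -13.79 | 32.50 | -22885.42 | 53922.49
Σ | 14659.15 |  |  | 1277114.58 | 476422.49
x_c = 1277114.58 / 14659.15 = 87.12 in
y_c = 476422.49 / 14659.15 = 32.50 in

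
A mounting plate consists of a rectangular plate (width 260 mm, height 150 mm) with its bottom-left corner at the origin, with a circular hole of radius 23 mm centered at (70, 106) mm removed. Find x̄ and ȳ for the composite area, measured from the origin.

x̄ = 132.67 mm, ȳ = 73.62 mm

Part | A | x̄ᵢ | ȳᵢ | A·x̄ᵢ | A·ȳᵢ
plate | 39000.00 | 130.00 | 75.00 | 5070000.00 | 2925000.00
hole | -1661.90 | 70.00 | 106.00 | -116333.18 | -176161.67
Σ | 37338.10 |  |  | 4953666.82 | 2748838.33
x̄ = 4953666.82 / 37338.10 = 132.67 mm
ȳ = 2748838.33 / 37338.10 = 73.62 mm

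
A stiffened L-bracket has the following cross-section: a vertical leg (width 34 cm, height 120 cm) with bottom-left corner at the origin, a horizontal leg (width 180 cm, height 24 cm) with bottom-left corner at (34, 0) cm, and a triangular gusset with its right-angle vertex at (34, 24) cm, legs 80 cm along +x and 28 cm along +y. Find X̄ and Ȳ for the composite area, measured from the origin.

X̄ = 70.69 cm, Ȳ = 35.08 cm

Part | A | x̄ᵢ | ȳᵢ | A·x̄ᵢ | A·ȳᵢ
vertical leg | 4080.00 | 17.00 | 60.00 | 69360.00 | 244800.00
horizontal leg | 4320.00 | 124.00 | 12.00 | 535680.00 | 51840.00
gusset | 1120.00 | 60.67 | 33.33 | 67946.67 | 37333.33
Σ | 9520.00 |  |  | 672986.67 | 333973.33
X̄ = 672986.67 / 9520.00 = 70.69 cm
Ȳ = 333973.33 / 9520.00 = 35.08 cm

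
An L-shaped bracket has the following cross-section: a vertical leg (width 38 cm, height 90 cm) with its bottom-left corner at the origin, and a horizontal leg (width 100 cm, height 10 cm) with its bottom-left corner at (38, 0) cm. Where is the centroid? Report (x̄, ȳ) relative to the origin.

x̄ = 34.61 cm, ȳ = 35.95 cm

Part | A | x̄ᵢ | ȳᵢ | A·x̄ᵢ | A·ȳᵢ
vertical leg | 3420.00 | 19.00 | 45.00 | 64980.00 | 153900.00
horizontal leg | 1000.00 | 88.00 | 5.00 | 88000.00 | 5000.00
Σ | 4420.00 |  |  | 152980.00 | 158900.00
x̄ = 152980.00 / 4420.00 = 34.61 cm
ȳ = 158900.00 / 4420.00 = 35.95 cm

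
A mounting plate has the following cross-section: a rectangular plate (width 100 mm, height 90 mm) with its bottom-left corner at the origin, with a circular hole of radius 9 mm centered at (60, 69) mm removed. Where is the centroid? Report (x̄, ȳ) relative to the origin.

plate: A = 100 × 90 = 9000.00, centroid at (50.00, 45.00).
hole: A = −π·9² = -254.47, centroid at (60.00, 69.00).
ΣA = 8745.53 mm²
ΣAx̄ = (9000.00)(50.00) + (-254.47)(60.00) = 434731.86 mm³
ΣAȳ = (9000.00)(45.00) + (-254.47)(69.00) = 387441.64 mm³
x̄ = 434731.86 / 8745.53 = 49.71 mm
ȳ = 387441.64 / 8745.53 = 44.30 mm

x̄ = 49.71 mm, ȳ = 44.30 mm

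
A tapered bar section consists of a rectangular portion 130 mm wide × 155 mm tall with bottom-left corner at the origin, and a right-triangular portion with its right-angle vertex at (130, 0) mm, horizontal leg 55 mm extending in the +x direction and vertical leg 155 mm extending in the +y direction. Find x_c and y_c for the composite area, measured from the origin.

x_c = 79.55 mm, y_c = 72.99 mm

rectangular portion: A = 130 × 155 = 20150.00, centroid at (65.00, 77.50).
triangular portion: A = ½·55·155 = 4262.50, centroid at (148.33, 51.67).
ΣA = 24412.50 mm², ΣAx_c = 1942020.83 mm³, ΣAy_c = 1781854.17 mm³.
x_c = 1942020.83/24412.50 = 79.55 mm; y_c = 1781854.17/24412.50 = 72.99 mm.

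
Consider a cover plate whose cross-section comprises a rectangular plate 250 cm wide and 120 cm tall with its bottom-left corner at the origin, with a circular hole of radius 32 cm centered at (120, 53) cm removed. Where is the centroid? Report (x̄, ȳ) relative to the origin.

x̄ = 125.60 cm, ȳ = 60.84 cm

Part | A | x̄ᵢ | ȳᵢ | A·x̄ᵢ | A·ȳᵢ
plate | 30000.00 | 125.00 | 60.00 | 3750000.00 | 1800000.00
hole | -3216.99 | 120.00 | 53.00 | -386038.91 | -170500.52
Σ | 26783.01 |  |  | 3363961.09 | 1629499.48
x̄ = 3363961.09 / 26783.01 = 125.60 cm
ȳ = 1629499.48 / 26783.01 = 60.84 cm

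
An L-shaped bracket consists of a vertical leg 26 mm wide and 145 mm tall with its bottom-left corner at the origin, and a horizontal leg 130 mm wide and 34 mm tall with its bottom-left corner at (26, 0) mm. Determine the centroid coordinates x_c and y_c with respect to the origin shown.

vertical leg: A = 26 × 145 = 3770.00, centroid at (13.00, 72.50).
horizontal leg: A = 130 × 34 = 4420.00, centroid at (91.00, 17.00).
ΣA = 8190.00 mm²
ΣAx_c = (3770.00)(13.00) + (4420.00)(91.00) = 451230.00 mm³
ΣAy_c = (3770.00)(72.50) + (4420.00)(17.00) = 348465.00 mm³
x_c = 451230.00 / 8190.00 = 55.10 mm
y_c = 348465.00 / 8190.00 = 42.55 mm

x_c = 55.10 mm, y_c = 42.55 mm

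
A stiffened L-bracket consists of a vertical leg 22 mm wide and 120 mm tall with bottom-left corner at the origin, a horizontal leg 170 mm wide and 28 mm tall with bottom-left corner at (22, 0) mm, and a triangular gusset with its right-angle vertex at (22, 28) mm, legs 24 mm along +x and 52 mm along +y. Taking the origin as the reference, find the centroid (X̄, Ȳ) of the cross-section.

X̄ = 69.43 mm, Ȳ = 31.57 mm

Part | A | x̄ᵢ | ȳᵢ | A·x̄ᵢ | A·ȳᵢ
vertical leg | 2640.00 | 11.00 | 60.00 | 29040.00 | 158400.00
horizontal leg | 4760.00 | 107.00 | 14.00 | 509320.00 | 66640.00
gusset | 624.00 | 30.00 | 45.33 | 18720.00 | 28288.00
Σ | 8024.00 |  |  | 557080.00 | 253328.00
X̄ = 557080.00 / 8024.00 = 69.43 mm
Ȳ = 253328.00 / 8024.00 = 31.57 mm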